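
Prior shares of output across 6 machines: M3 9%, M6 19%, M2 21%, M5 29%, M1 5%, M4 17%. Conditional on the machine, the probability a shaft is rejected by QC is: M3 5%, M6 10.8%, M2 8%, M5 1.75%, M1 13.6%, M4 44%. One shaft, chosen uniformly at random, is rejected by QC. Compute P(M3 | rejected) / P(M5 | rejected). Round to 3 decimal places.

Unnormalized posteriors (prior × likelihood):
  M3: 0.09 × 0.05 = 0.0045
  M6: 0.19 × 0.108 = 0.02052
  M2: 0.21 × 0.08 = 0.0168
  M5: 0.29 × 0.0175 = 0.005075
  M1: 0.05 × 0.136 = 0.0068
  M4: 0.17 × 0.44 = 0.0748
Normalizing constant = 0.128495.
The ratio is 0.0045 / 0.005075 (the normalizer cancels) = 0.887.

0.887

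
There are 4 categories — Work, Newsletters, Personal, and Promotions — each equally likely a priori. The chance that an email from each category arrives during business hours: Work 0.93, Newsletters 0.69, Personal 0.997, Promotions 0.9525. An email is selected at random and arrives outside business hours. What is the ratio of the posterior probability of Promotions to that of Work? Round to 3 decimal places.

0.679

Taking complements, P(off-hours | each) = Work 0.07, Newsletters 0.31, Personal 0.003, Promotions 0.0475.
With a uniform prior (1/4 each), posterior ∝ likelihood:
  Work: 0.07
  Newsletters: 0.31
  Personal: 0.003
  Promotions: 0.0475
Total = 0.4305.
The ratio is 0.0475 / 0.07 (the normalizer cancels) = 0.679.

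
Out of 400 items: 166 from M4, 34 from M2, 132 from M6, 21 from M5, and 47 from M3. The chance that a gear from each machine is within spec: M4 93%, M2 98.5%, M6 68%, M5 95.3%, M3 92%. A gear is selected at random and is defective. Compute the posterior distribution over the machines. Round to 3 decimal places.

M4 0.197, M2 0.009, M6 0.715, M5 0.017, M3 0.064

Taking complements, P(defective | each) = M4 0.07, M2 0.015, M6 0.32, M5 0.047, M3 0.08.
Compute prior × likelihood for every hypothesis:
  M4: 0.415 × 0.07 = 0.02905
  M2: 0.085 × 0.015 = 0.001275
  M6: 0.33 × 0.32 = 0.1056
  M5: 0.0525 × 0.047 = 0.0024675
  M3: 0.1175 × 0.08 = 0.0094
Normalizing constant = 0.1477925.
P(M4 | defective) = 0.02905/0.1477925 ≈ 0.197
P(M2 | defective) = 0.001275/0.1477925 ≈ 0.009
P(M6 | defective) = 0.1056/0.1477925 ≈ 0.715
P(M5 | defective) = 0.0024675/0.1477925 ≈ 0.017
P(M3 | defective) = 0.0094/0.1477925 ≈ 0.064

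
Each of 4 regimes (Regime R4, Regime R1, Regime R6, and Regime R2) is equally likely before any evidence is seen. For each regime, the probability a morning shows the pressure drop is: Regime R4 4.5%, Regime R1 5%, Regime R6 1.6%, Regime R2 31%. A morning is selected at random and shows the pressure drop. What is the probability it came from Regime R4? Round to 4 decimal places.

With a uniform prior (1/4 each), posterior ∝ likelihood:
  Regime R4: 0.045
  Regime R1: 0.05
  Regime R6: 0.016
  Regime R2: 0.31
Normalizing constant = 0.421.
P(Regime R4 | evidence) = 0.045 / 0.421 ≈ 0.1069.

0.1069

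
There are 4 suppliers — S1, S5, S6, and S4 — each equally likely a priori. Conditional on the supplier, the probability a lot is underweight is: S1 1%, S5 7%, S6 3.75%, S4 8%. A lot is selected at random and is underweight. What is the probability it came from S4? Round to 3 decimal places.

With a uniform prior (1/4 each), posterior ∝ likelihood:
  S1: 0.01
  S5: 0.07
  S6: 0.0375
  S4: 0.08
Total = 0.1975.
P(S4 | evidence) = 0.08 / 0.1975 ≈ 0.405.

0.405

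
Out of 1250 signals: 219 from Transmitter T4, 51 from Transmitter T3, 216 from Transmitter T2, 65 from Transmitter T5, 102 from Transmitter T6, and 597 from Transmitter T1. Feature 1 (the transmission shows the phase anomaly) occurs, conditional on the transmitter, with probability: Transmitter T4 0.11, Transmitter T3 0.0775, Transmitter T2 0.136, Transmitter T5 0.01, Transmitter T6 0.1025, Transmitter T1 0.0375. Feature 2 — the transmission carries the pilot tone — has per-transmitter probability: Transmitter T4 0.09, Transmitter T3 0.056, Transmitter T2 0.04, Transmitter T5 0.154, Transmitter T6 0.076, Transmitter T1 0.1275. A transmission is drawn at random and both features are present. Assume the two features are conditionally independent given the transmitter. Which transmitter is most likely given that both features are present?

Transmitter T1

Prior × likelihood for each hypothesis:
  Transmitter T4: 0.1752 × 0.11 × 0.09 = 0.00173448
  Transmitter T3: 0.0408 × 0.0775 × 0.056 = 0.000177072
  Transmitter T2: 0.1728 × 0.136 × 0.04 = 0.000940032
  Transmitter T5: 0.052 × 0.01 × 0.154 = 0.00008008
  Transmitter T6: 0.0816 × 0.1025 × 0.076 = 0.000635664
  Transmitter T1: 0.4776 × 0.0375 × 0.1275 = 0.002283525
Total = 0.005850853.
Largest term belongs to Transmitter T1, so Transmitter T1 is most probable.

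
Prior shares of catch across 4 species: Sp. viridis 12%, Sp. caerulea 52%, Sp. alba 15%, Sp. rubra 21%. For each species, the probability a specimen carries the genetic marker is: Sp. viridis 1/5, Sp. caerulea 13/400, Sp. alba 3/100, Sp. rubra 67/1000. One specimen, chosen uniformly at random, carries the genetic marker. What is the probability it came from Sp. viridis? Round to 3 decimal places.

Unnormalized posteriors (prior × likelihood):
  Sp. viridis: 0.12 × 0.2 = 0.024
  Sp. caerulea: 0.52 × 0.0325 = 0.0169
  Sp. alba: 0.15 × 0.03 = 0.0045
  Sp. rubra: 0.21 × 0.067 = 0.01407
Sum = 0.05947.
P(Sp. viridis | evidence) = 0.024 / 0.05947 ≈ 0.404.

0.404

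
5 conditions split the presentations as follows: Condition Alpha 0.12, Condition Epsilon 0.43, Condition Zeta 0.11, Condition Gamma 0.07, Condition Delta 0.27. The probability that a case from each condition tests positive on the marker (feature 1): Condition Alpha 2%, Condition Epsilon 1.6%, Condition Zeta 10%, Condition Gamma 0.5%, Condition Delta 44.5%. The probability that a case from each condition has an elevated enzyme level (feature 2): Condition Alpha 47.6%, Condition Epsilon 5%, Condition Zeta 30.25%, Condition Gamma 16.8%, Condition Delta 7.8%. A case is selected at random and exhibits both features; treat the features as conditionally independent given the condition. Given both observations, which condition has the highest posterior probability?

Condition Delta

By Bayes' rule, posterior ∝ prior × likelihood:
  Condition Alpha: 0.12 × 0.02 × 0.476 = 0.0011424
  Condition Epsilon: 0.43 × 0.016 × 0.05 = 0.000344
  Condition Zeta: 0.11 × 0.1 × 0.3025 = 0.0033275
  Condition Gamma: 0.07 × 0.005 × 0.168 = 0.0000588
  Condition Delta: 0.27 × 0.445 × 0.078 = 0.0093717
Normalizing constant = 0.0142444.
Largest term belongs to Condition Delta, so Condition Delta is most probable.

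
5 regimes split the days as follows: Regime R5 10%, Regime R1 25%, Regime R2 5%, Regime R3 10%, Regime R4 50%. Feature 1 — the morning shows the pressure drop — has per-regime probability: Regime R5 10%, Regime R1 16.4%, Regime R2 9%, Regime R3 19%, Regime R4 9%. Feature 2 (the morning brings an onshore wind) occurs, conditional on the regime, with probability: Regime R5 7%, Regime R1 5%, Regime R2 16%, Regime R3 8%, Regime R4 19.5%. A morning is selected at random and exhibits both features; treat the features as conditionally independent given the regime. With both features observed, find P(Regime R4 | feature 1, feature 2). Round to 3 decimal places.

Unnormalized posteriors (prior × likelihood):
  Regime R5: 0.1 × 0.1 × 0.07 = 0.0007
  Regime R1: 0.25 × 0.164 × 0.05 = 0.00205
  Regime R2: 0.05 × 0.09 × 0.16 = 0.00072
  Regime R3: 0.1 × 0.19 × 0.08 = 0.00152
  Regime R4: 0.5 × 0.09 × 0.195 = 0.008775
Total = 0.013765.
P(Regime R4 | evidence) = 0.008775 / 0.013765 ≈ 0.637.

0.637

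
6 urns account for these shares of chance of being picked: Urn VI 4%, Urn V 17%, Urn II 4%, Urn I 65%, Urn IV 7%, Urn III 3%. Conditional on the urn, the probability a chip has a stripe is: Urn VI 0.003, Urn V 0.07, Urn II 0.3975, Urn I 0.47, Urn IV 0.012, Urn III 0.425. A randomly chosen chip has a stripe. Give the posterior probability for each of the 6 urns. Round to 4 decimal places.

Compute prior × likelihood for every hypothesis:
  Urn VI: 0.04 × 0.003 = 0.00012
  Urn V: 0.17 × 0.07 = 0.0119
  Urn II: 0.04 × 0.3975 = 0.0159
  Urn I: 0.65 × 0.47 = 0.3055
  Urn IV: 0.07 × 0.012 = 0.00084
  Urn III: 0.03 × 0.425 = 0.01275
Total = 0.34701.
P(Urn VI | striped) = 0.00012/0.34701 ≈ 0.0003
P(Urn V | striped) = 0.0119/0.34701 ≈ 0.0343
P(Urn II | striped) = 0.0159/0.34701 ≈ 0.0458
P(Urn I | striped) = 0.3055/0.34701 ≈ 0.8804
P(Urn IV | striped) = 0.00084/0.34701 ≈ 0.0024
P(Urn III | striped) = 0.01275/0.34701 ≈ 0.0367

Urn VI 0.0003, Urn V 0.0343, Urn II 0.0458, Urn I 0.8804, Urn IV 0.0024, Urn III 0.0367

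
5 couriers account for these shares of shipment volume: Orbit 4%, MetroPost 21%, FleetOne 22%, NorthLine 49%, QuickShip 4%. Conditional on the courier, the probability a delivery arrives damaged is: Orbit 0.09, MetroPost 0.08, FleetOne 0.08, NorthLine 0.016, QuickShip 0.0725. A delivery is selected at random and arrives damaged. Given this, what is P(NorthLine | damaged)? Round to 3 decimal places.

0.161

Unnormalized posteriors (prior × likelihood):
  Orbit: 0.04 × 0.09 = 0.0036
  MetroPost: 0.21 × 0.08 = 0.0168
  FleetOne: 0.22 × 0.08 = 0.0176
  NorthLine: 0.49 × 0.016 = 0.00784
  QuickShip: 0.04 × 0.0725 = 0.0029
Normalizing constant = 0.04874.
P(NorthLine | evidence) = 0.00784 / 0.04874 ≈ 0.161.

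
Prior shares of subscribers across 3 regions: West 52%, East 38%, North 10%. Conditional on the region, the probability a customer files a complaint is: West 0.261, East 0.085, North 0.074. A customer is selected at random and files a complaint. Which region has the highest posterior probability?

Prior × likelihood for each hypothesis:
  West: 0.52 × 0.261 = 0.13572
  East: 0.38 × 0.085 = 0.0323
  North: 0.1 × 0.074 = 0.0074
Sum = 0.17542.
Largest term belongs to West, so West is most probable.

West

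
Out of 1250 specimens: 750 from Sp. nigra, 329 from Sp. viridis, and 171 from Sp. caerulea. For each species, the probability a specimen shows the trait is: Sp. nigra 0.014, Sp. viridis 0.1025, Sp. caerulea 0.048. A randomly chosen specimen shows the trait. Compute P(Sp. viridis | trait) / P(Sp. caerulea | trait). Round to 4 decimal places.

Unnormalized posteriors (prior × likelihood):
  Sp. nigra: 0.6 × 0.014 = 0.0084
  Sp. viridis: 0.2632 × 0.1025 = 0.026978
  Sp. caerulea: 0.1368 × 0.048 = 0.0065664
Total = 0.0419444.
The ratio is 0.026978 / 0.0065664 (the normalizer cancels) = 4.1085.

4.1085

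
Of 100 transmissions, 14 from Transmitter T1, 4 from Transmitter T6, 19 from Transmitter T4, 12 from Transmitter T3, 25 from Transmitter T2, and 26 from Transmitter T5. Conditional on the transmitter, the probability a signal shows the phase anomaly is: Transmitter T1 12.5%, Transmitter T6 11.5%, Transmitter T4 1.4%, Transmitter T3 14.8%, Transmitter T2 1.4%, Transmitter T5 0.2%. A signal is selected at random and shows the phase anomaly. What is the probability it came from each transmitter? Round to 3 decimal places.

Unnormalized posteriors (prior × likelihood):
  Transmitter T1: 0.14 × 0.125 = 0.0175
  Transmitter T6: 0.04 × 0.115 = 0.0046
  Transmitter T4: 0.19 × 0.014 = 0.00266
  Transmitter T3: 0.12 × 0.148 = 0.01776
  Transmitter T2: 0.25 × 0.014 = 0.0035
  Transmitter T5: 0.26 × 0.002 = 0.00052
Total = 0.04654.
P(Transmitter T1 | anomaly) = 0.0175/0.04654 ≈ 0.376
P(Transmitter T6 | anomaly) = 0.0046/0.04654 ≈ 0.099
P(Transmitter T4 | anomaly) = 0.00266/0.04654 ≈ 0.057
P(Transmitter T3 | anomaly) = 0.01776/0.04654 ≈ 0.382
P(Transmitter T2 | anomaly) = 0.0035/0.04654 ≈ 0.075
P(Transmitter T5 | anomaly) = 0.00052/0.04654 ≈ 0.011

Transmitter T1 0.376, Transmitter T6 0.099, Transmitter T4 0.057, Transmitter T3 0.382, Transmitter T2 0.075, Transmitter T5 0.011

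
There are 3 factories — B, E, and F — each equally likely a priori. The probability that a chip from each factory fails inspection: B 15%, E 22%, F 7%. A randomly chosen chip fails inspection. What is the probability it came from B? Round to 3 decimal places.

0.341

Since the prior is uniform, the posterior is proportional to the likelihood:
  B: 0.15
  E: 0.22
  F: 0.07
Sum = 0.44.
P(B | evidence) = 0.15 / 0.44 ≈ 0.341.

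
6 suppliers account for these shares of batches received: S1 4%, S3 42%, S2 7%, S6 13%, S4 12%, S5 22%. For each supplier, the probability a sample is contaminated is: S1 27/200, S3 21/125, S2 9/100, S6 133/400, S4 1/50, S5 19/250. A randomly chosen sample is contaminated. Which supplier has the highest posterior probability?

Unnormalized posteriors (prior × likelihood):
  S1: 0.04 × 0.135 = 0.0054
  S3: 0.42 × 0.168 = 0.07056
  S2: 0.07 × 0.09 = 0.0063
  S6: 0.13 × 0.3325 = 0.043225
  S4: 0.12 × 0.02 = 0.0024
  S5: 0.22 × 0.076 = 0.01672
Sum = 0.144605.
Largest term belongs to S3, so S3 is most probable.

S3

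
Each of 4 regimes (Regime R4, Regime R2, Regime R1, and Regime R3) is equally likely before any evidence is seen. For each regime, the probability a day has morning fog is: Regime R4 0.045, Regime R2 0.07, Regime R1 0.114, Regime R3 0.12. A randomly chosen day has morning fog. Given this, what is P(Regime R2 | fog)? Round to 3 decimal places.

0.201

Since the prior is uniform, the posterior is proportional to the likelihood:
  Regime R4: 0.045
  Regime R2: 0.07
  Regime R1: 0.114
  Regime R3: 0.12
Total = 0.349.
P(Regime R2 | evidence) = 0.07 / 0.349 ≈ 0.201.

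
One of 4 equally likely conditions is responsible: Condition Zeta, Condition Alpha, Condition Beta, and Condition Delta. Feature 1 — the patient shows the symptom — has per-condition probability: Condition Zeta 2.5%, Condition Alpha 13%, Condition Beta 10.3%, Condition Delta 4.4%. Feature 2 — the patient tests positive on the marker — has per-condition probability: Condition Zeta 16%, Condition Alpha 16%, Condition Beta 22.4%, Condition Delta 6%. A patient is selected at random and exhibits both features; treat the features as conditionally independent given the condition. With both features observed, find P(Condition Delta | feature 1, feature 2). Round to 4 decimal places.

0.0523

Since the prior is uniform, the posterior is proportional to the likelihood:
  Condition Zeta: 0.025 × 0.16 = 0.004
  Condition Alpha: 0.13 × 0.16 = 0.0208
  Condition Beta: 0.103 × 0.224 = 0.023072
  Condition Delta: 0.044 × 0.06 = 0.00264
Normalizing constant = 0.050512.
P(Condition Delta | evidence) = 0.00264 / 0.050512 ≈ 0.0523.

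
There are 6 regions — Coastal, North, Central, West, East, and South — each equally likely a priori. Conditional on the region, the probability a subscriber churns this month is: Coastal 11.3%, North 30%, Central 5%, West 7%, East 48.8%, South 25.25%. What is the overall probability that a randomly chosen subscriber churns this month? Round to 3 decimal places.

Since the prior is uniform, the posterior is proportional to the likelihood:
  Coastal: 0.113
  North: 0.3
  Central: 0.05
  West: 0.07
  East: 0.488
  South: 0.2525
P(churn) = (1/6) × (0.113 + 0.3 + 0.05 + 0.07 + 0.488 + 0.2525) = 1.2735/6 ≈ 0.212.

0.212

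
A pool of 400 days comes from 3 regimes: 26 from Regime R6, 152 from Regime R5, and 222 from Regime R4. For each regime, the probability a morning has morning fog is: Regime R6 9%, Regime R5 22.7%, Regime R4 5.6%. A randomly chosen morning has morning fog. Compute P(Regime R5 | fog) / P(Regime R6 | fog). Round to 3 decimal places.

14.745

By Bayes' rule, posterior ∝ prior × likelihood:
  Regime R6: 0.065 × 0.09 = 0.00585
  Regime R5: 0.38 × 0.227 = 0.08626
  Regime R4: 0.555 × 0.056 = 0.03108
Sum = 0.12319.
The ratio is 0.08626 / 0.00585 (the normalizer cancels) = 14.745.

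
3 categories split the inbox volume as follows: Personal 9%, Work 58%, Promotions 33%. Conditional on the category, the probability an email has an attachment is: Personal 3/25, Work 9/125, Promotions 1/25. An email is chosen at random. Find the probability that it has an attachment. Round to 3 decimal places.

Prior × likelihood for each hypothesis:
  Personal: 0.09 × 0.12 = 0.0108
  Work: 0.58 × 0.072 = 0.04176
  Promotions: 0.33 × 0.04 = 0.0132
P(attachment) = 0.0108 + 0.04176 + 0.0132 = 0.06576 → 0.066.

0.066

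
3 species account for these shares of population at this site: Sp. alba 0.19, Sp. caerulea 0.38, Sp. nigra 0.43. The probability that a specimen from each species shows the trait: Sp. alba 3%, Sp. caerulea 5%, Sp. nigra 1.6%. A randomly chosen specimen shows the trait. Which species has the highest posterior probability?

Unnormalized posteriors (prior × likelihood):
  Sp. alba: 0.19 × 0.03 = 0.0057
  Sp. caerulea: 0.38 × 0.05 = 0.019
  Sp. nigra: 0.43 × 0.016 = 0.00688
Normalizing constant = 0.03158.
Largest term belongs to Sp. caerulea, so Sp. caerulea is most probable.

Sp. caerulea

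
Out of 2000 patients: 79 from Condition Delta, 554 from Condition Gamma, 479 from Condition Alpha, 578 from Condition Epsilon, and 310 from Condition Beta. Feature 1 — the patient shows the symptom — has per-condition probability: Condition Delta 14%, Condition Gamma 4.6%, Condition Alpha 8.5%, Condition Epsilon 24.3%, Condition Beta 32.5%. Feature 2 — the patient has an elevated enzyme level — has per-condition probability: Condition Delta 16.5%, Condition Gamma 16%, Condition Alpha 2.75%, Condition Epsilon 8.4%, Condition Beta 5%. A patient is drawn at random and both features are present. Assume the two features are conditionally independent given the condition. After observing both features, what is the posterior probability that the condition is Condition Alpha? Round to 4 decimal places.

Prior × likelihood for each hypothesis:
  Condition Delta: 0.0395 × 0.14 × 0.165 = 0.00091245
  Condition Gamma: 0.277 × 0.046 × 0.16 = 0.00203872
  Condition Alpha: 0.2395 × 0.085 × 0.0275 = 0.00055983125
  Condition Epsilon: 0.289 × 0.243 × 0.084 = 0.005899068
  Condition Beta: 0.155 × 0.325 × 0.05 = 0.00251875
Total = 0.01192881925.
P(Condition Alpha | evidence) = 0.00055983125 / 0.01192881925 ≈ 0.0469.

0.0469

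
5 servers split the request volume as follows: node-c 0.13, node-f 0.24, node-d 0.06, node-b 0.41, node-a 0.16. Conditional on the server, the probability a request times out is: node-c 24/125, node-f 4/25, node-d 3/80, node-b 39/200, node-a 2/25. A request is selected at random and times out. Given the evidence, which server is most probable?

Compute prior × likelihood for every hypothesis:
  node-c: 0.13 × 0.192 = 0.02496
  node-f: 0.24 × 0.16 = 0.0384
  node-d: 0.06 × 0.0375 = 0.00225
  node-b: 0.41 × 0.195 = 0.07995
  node-a: 0.16 × 0.08 = 0.0128
Sum = 0.15836.
Largest term belongs to node-b, so node-b is most probable.

node-b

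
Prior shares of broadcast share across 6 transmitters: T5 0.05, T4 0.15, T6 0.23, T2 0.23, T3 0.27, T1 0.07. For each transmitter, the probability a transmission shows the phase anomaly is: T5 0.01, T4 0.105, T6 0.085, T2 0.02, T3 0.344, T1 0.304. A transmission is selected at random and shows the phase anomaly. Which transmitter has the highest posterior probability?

By Bayes' rule, posterior ∝ prior × likelihood:
  T5: 0.05 × 0.01 = 0.0005
  T4: 0.15 × 0.105 = 0.01575
  T6: 0.23 × 0.085 = 0.01955
  T2: 0.23 × 0.02 = 0.0046
  T3: 0.27 × 0.344 = 0.09288
  T1: 0.07 × 0.304 = 0.02128
Total = 0.15456.
Largest term belongs to T3, so T3 is most probable.

T3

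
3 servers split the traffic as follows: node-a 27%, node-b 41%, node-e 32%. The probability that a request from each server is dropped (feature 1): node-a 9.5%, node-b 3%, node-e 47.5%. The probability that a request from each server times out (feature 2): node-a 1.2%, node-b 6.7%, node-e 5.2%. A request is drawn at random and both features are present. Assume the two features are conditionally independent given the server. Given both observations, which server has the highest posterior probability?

node-e

Compute prior × likelihood for every hypothesis:
  node-a: 0.27 × 0.095 × 0.012 = 0.0003078
  node-b: 0.41 × 0.03 × 0.067 = 0.0008241
  node-e: 0.32 × 0.475 × 0.052 = 0.007904
Normalizing constant = 0.0090359.
Largest term belongs to node-e, so node-e is most probable.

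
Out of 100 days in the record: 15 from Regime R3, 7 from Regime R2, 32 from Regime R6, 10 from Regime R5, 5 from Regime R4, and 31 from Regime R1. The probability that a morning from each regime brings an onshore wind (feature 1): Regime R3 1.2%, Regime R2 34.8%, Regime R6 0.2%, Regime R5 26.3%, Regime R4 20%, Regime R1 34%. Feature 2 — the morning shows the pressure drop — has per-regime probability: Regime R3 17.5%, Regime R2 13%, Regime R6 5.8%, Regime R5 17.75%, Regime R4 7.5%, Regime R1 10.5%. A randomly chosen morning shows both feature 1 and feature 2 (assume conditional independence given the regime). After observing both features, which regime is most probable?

Compute prior × likelihood for every hypothesis:
  Regime R3: 0.15 × 0.012 × 0.175 = 0.000315
  Regime R2: 0.07 × 0.348 × 0.13 = 0.0031668
  Regime R6: 0.32 × 0.002 × 0.058 = 0.00003712
  Regime R5: 0.1 × 0.263 × 0.1775 = 0.00466825
  Regime R4: 0.05 × 0.2 × 0.075 = 0.00075
  Regime R1: 0.31 × 0.34 × 0.105 = 0.011067
Normalizing constant = 0.02000417.
Largest term belongs to Regime R1, so Regime R1 is most probable.

Regime R1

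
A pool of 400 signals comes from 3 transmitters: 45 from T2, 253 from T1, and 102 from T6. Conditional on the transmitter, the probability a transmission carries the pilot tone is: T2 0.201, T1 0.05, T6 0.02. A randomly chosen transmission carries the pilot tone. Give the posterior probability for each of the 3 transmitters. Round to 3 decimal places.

T2 0.381, T1 0.533, T6 0.086

Unnormalized posteriors (prior × likelihood):
  T2: 0.1125 × 0.201 = 0.0226125
  T1: 0.6325 × 0.05 = 0.031625
  T6: 0.255 × 0.02 = 0.0051
Normalizing constant = 0.0593375.
P(T2 | pilot) = 0.0226125/0.0593375 ≈ 0.381
P(T1 | pilot) = 0.031625/0.0593375 ≈ 0.533
P(T6 | pilot) = 0.0051/0.0593375 ≈ 0.086
(Check: 0.381+0.533+0.086 = 1.000.)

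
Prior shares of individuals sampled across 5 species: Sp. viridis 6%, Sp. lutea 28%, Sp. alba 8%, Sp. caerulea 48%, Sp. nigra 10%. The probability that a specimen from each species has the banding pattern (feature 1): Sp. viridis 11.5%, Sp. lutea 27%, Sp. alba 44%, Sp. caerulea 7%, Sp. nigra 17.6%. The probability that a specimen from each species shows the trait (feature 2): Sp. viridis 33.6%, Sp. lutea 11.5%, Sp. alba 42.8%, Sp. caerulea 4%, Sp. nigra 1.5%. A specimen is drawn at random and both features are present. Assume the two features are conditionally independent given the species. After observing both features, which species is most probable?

Compute prior × likelihood for every hypothesis:
  Sp. viridis: 0.06 × 0.115 × 0.336 = 0.0023184
  Sp. lutea: 0.28 × 0.27 × 0.115 = 0.008694
  Sp. alba: 0.08 × 0.44 × 0.428 = 0.0150656
  Sp. caerulea: 0.48 × 0.07 × 0.04 = 0.001344
  Sp. nigra: 0.1 × 0.176 × 0.015 = 0.000264
Normalizing constant = 0.027686.
Largest term belongs to Sp. alba, so Sp. alba is most probable.

Sp. alba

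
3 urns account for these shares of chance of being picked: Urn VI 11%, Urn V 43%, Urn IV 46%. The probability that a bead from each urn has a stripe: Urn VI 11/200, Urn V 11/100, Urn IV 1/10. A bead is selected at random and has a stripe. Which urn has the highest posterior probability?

Prior × likelihood for each hypothesis:
  Urn VI: 0.11 × 0.055 = 0.00605
  Urn V: 0.43 × 0.11 = 0.0473
  Urn IV: 0.46 × 0.1 = 0.046
Normalizing constant = 0.09935.
Largest term belongs to Urn V, so Urn V is most probable.

Urn V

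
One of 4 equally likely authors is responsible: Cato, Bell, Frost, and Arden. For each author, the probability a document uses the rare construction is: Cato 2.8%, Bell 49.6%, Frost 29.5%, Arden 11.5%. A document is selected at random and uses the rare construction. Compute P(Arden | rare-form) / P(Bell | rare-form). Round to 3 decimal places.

With a uniform prior (1/4 each), posterior ∝ likelihood:
  Cato: 0.028
  Bell: 0.496
  Frost: 0.295
  Arden: 0.115
Sum = 0.934.
The ratio is 0.115 / 0.496 (the normalizer cancels) = 0.232.

0.232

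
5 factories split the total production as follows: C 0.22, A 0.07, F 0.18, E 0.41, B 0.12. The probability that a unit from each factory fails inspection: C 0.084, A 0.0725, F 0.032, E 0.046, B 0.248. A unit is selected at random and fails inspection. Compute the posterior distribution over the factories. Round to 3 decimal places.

C 0.237, A 0.065, F 0.074, E 0.242, B 0.382

Compute prior × likelihood for every hypothesis:
  C: 0.22 × 0.084 = 0.01848
  A: 0.07 × 0.0725 = 0.005075
  F: 0.18 × 0.032 = 0.00576
  E: 0.41 × 0.046 = 0.01886
  B: 0.12 × 0.248 = 0.02976
Normalizing constant = 0.077935.
P(C | nonconforming) = 0.01848/0.077935 ≈ 0.237
P(A | nonconforming) = 0.005075/0.077935 ≈ 0.065
P(F | nonconforming) = 0.00576/0.077935 ≈ 0.074
P(E | nonconforming) = 0.01886/0.077935 ≈ 0.242
P(B | nonconforming) = 0.02976/0.077935 ≈ 0.382
(Check: 0.237+0.065+0.074+0.242+0.382 = 1.000.)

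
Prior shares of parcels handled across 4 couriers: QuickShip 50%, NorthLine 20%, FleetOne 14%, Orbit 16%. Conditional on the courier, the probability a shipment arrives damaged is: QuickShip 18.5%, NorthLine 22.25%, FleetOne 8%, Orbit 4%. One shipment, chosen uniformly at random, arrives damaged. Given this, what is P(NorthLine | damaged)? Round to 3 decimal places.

0.288

Compute prior × likelihood for every hypothesis:
  QuickShip: 0.5 × 0.185 = 0.0925
  NorthLine: 0.2 × 0.2225 = 0.0445
  FleetOne: 0.14 × 0.08 = 0.0112
  Orbit: 0.16 × 0.04 = 0.0064
Total = 0.1546.
P(NorthLine | evidence) = 0.0445 / 0.1546 ≈ 0.288.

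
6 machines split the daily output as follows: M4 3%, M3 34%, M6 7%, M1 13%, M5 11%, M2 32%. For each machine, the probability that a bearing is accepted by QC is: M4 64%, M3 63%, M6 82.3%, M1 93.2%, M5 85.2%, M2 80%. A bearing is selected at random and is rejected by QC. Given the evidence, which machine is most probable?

Taking complements, P(rejected | each) = M4 0.36, M3 0.37, M6 0.177, M1 0.068, M5 0.148, M2 0.2.
Compute prior × likelihood for every hypothesis:
  M4: 0.03 × 0.36 = 0.0108
  M3: 0.34 × 0.37 = 0.1258
  M6: 0.07 × 0.177 = 0.01239
  M1: 0.13 × 0.068 = 0.00884
  M5: 0.11 × 0.148 = 0.01628
  M2: 0.32 × 0.2 = 0.064
Total = 0.23811.
Largest term belongs to M3, so M3 is most probable.

M3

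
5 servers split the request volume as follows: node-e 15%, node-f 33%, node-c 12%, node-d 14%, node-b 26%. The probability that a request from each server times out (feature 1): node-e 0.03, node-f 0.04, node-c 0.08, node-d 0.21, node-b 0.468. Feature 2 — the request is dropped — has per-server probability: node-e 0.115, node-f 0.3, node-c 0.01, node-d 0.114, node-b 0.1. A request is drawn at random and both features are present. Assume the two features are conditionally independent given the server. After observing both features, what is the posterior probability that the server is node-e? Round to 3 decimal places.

0.026

By Bayes' rule, posterior ∝ prior × likelihood:
  node-e: 0.15 × 0.03 × 0.115 = 0.0005175
  node-f: 0.33 × 0.04 × 0.3 = 0.00396
  node-c: 0.12 × 0.08 × 0.01 = 0.000096
  node-d: 0.14 × 0.21 × 0.114 = 0.0033516
  node-b: 0.26 × 0.468 × 0.1 = 0.012168
Total = 0.0200931.
P(node-e | evidence) = 0.0005175 / 0.0200931 ≈ 0.026.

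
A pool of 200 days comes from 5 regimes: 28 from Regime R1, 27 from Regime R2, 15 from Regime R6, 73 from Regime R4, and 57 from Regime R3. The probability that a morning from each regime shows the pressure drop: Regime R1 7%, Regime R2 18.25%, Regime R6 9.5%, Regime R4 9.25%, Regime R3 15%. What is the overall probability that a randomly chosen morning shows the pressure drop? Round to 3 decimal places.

0.118

Compute prior × likelihood for every hypothesis:
  Regime R1: 0.14 × 0.07 = 0.0098
  Regime R2: 0.135 × 0.1825 = 0.0246375
  Regime R6: 0.075 × 0.095 = 0.007125
  Regime R4: 0.365 × 0.0925 = 0.0337625
  Regime R3: 0.285 × 0.15 = 0.04275
P(drop) = 0.0098 + 0.0246375 + 0.007125 + 0.0337625 + 0.04275 = 0.118075 → 0.118.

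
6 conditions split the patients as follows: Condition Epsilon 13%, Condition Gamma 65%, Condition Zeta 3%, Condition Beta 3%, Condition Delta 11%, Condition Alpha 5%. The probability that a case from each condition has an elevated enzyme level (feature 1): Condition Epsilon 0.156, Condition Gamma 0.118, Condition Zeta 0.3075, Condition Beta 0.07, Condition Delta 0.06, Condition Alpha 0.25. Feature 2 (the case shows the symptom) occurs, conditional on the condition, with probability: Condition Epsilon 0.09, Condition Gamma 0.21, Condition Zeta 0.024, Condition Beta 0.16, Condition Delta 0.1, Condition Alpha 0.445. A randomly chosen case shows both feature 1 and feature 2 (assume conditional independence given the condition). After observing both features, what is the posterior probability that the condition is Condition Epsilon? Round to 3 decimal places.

0.074

Unnormalized posteriors (prior × likelihood):
  Condition Epsilon: 0.13 × 0.156 × 0.09 = 0.0018252
  Condition Gamma: 0.65 × 0.118 × 0.21 = 0.016107
  Condition Zeta: 0.03 × 0.3075 × 0.024 = 0.0002214
  Condition Beta: 0.03 × 0.07 × 0.16 = 0.000336
  Condition Delta: 0.11 × 0.06 × 0.1 = 0.00066
  Condition Alpha: 0.05 × 0.25 × 0.445 = 0.0055625
Sum = 0.0247121.
P(Condition Epsilon | evidence) = 0.0018252 / 0.0247121 ≈ 0.074.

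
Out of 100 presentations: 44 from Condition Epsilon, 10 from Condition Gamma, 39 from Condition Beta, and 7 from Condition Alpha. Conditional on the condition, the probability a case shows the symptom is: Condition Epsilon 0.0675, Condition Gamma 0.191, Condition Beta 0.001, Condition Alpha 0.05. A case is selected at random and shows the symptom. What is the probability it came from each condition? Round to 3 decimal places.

Condition Epsilon 0.564, Condition Gamma 0.362, Condition Beta 0.007, Condition Alpha 0.066

Compute prior × likelihood for every hypothesis:
  Condition Epsilon: 0.44 × 0.0675 = 0.0297
  Condition Gamma: 0.1 × 0.191 = 0.0191
  Condition Beta: 0.39 × 0.001 = 0.00039
  Condition Alpha: 0.07 × 0.05 = 0.0035
Normalizing constant = 0.05269.
P(Condition Epsilon | symptomatic) = 0.0297/0.05269 ≈ 0.564
P(Condition Gamma | symptomatic) = 0.0191/0.05269 ≈ 0.362
P(Condition Beta | symptomatic) = 0.00039/0.05269 ≈ 0.007
P(Condition Alpha | symptomatic) = 0.0035/0.05269 ≈ 0.066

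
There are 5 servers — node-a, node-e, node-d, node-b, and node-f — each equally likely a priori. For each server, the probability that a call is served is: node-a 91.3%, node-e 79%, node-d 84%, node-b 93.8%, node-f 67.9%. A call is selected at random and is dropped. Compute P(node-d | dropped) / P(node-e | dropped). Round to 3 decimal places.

0.762

Taking complements, P(dropped | each) = node-a 0.087, node-e 0.21, node-d 0.16, node-b 0.062, node-f 0.321.
Since the prior is uniform, the posterior is proportional to the likelihood:
  node-a: 0.087
  node-e: 0.21
  node-d: 0.16
  node-b: 0.062
  node-f: 0.321
Total = 0.84.
The ratio is 0.16 / 0.21 (the normalizer cancels) = 0.762.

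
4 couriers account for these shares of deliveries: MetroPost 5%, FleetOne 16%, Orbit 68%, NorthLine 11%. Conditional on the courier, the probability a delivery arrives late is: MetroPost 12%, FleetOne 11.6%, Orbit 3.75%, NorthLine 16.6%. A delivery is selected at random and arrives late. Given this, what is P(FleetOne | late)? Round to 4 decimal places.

0.2717

By Bayes' rule, posterior ∝ prior × likelihood:
  MetroPost: 0.05 × 0.12 = 0.006
  FleetOne: 0.16 × 0.116 = 0.01856
  Orbit: 0.68 × 0.0375 = 0.0255
  NorthLine: 0.11 × 0.166 = 0.01826
Total = 0.06832.
P(FleetOne | evidence) = 0.01856 / 0.06832 ≈ 0.2717.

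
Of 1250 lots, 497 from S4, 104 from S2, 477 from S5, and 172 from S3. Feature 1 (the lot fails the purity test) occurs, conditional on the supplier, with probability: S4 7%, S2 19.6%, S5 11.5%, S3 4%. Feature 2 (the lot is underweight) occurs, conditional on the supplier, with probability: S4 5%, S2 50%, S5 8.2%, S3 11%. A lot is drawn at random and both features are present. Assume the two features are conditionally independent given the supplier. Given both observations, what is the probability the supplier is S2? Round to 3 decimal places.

Prior × likelihood for each hypothesis:
  S4: 0.3976 × 0.07 × 0.05 = 0.0013916
  S2: 0.0832 × 0.196 × 0.5 = 0.0081536
  S5: 0.3816 × 0.115 × 0.082 = 0.003598488
  S3: 0.1376 × 0.04 × 0.11 = 0.00060544
Sum = 0.013749128.
P(S2 | evidence) = 0.0081536 / 0.013749128 ≈ 0.593.

0.593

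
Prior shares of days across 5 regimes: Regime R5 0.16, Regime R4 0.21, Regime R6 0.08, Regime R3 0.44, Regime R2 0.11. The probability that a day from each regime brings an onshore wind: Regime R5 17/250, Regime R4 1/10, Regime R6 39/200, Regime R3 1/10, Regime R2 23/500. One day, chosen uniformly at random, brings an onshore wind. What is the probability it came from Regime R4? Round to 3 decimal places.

0.218

By Bayes' rule, posterior ∝ prior × likelihood:
  Regime R5: 0.16 × 0.068 = 0.01088
  Regime R4: 0.21 × 0.1 = 0.021
  Regime R6: 0.08 × 0.195 = 0.0156
  Regime R3: 0.44 × 0.1 = 0.044
  Regime R2: 0.11 × 0.046 = 0.00506
Normalizing constant = 0.09654.
P(Regime R4 | evidence) = 0.021 / 0.09654 ≈ 0.218.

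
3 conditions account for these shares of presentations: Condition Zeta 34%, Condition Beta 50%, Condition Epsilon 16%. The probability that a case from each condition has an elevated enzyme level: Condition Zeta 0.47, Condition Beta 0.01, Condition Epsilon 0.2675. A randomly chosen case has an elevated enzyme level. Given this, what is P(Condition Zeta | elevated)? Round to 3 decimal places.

0.770

Compute prior × likelihood for every hypothesis:
  Condition Zeta: 0.34 × 0.47 = 0.1598
  Condition Beta: 0.5 × 0.01 = 0.005
  Condition Epsilon: 0.16 × 0.2675 = 0.0428
Total = 0.2076.
P(Condition Zeta | evidence) = 0.1598 / 0.2076 ≈ 0.770.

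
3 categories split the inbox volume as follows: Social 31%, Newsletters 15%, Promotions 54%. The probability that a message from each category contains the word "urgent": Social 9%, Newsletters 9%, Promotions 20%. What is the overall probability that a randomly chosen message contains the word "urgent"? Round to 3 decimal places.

0.149

Prior × likelihood for each hypothesis:
  Social: 0.31 × 0.09 = 0.0279
  Newsletters: 0.15 × 0.09 = 0.0135
  Promotions: 0.54 × 0.2 = 0.108
P(urgent-flag) = 0.0279 + 0.0135 + 0.108 = 0.1494 → 0.149.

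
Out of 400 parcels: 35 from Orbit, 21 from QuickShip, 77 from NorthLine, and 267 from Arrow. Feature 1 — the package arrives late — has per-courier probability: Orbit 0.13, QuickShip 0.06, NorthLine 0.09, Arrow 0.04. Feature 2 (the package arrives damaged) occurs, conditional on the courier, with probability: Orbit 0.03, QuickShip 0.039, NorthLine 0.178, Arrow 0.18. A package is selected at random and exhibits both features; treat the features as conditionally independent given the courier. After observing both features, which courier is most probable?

Prior × likelihood for each hypothesis:
  Orbit: 0.0875 × 0.13 × 0.03 = 0.00034125
  QuickShip: 0.0525 × 0.06 × 0.039 = 0.00012285
  NorthLine: 0.1925 × 0.09 × 0.178 = 0.00308385
  Arrow: 0.6675 × 0.04 × 0.18 = 0.004806
Normalizing constant = 0.00835395.
Largest term belongs to Arrow, so Arrow is most probable.

Arrow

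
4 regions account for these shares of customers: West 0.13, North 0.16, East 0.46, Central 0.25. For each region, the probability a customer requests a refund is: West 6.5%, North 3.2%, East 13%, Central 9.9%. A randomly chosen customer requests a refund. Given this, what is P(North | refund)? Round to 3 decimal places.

Unnormalized posteriors (prior × likelihood):
  West: 0.13 × 0.065 = 0.00845
  North: 0.16 × 0.032 = 0.00512
  East: 0.46 × 0.13 = 0.0598
  Central: 0.25 × 0.099 = 0.02475
Sum = 0.09812.
P(North | evidence) = 0.00512 / 0.09812 ≈ 0.052.

0.052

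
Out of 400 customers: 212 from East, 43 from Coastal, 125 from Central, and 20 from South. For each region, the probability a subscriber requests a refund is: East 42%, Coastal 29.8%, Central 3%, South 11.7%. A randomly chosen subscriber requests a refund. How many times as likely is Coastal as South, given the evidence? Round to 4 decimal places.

Prior × likelihood for each hypothesis:
  East: 0.53 × 0.42 = 0.2226
  Coastal: 0.1075 × 0.298 = 0.032035
  Central: 0.3125 × 0.03 = 0.009375
  South: 0.05 × 0.117 = 0.00585
Normalizing constant = 0.26986.
The ratio is 0.032035 / 0.00585 (the normalizer cancels) = 5.4761.

5.4761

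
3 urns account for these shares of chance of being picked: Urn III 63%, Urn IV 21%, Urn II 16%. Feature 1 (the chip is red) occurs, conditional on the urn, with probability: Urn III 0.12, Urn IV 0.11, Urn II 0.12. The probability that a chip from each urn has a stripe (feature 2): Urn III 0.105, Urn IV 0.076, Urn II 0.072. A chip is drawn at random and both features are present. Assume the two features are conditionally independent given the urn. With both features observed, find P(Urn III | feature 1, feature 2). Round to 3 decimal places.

Unnormalized posteriors (prior × likelihood):
  Urn III: 0.63 × 0.12 × 0.105 = 0.007938
  Urn IV: 0.21 × 0.11 × 0.076 = 0.0017556
  Urn II: 0.16 × 0.12 × 0.072 = 0.0013824
Sum = 0.011076.
P(Urn III | evidence) = 0.007938 / 0.011076 ≈ 0.717.

0.717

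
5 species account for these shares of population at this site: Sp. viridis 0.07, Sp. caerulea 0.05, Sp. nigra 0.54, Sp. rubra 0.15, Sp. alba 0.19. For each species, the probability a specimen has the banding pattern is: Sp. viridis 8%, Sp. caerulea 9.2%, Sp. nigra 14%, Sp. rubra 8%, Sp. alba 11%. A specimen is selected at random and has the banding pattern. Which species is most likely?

Sp. nigra

Compute prior × likelihood for every hypothesis:
  Sp. viridis: 0.07 × 0.08 = 0.0056
  Sp. caerulea: 0.05 × 0.092 = 0.0046
  Sp. nigra: 0.54 × 0.14 = 0.0756
  Sp. rubra: 0.15 × 0.08 = 0.012
  Sp. alba: 0.19 × 0.11 = 0.0209
Total = 0.1187.
Largest term belongs to Sp. nigra, so Sp. nigra is most probable.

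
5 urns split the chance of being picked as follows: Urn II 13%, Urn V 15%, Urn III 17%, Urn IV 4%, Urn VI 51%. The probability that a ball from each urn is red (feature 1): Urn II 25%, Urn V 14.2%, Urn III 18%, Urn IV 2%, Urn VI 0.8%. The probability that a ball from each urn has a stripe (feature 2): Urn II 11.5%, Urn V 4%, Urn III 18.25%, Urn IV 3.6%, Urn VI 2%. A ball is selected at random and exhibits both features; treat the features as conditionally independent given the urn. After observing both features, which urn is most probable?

By Bayes' rule, posterior ∝ prior × likelihood:
  Urn II: 0.13 × 0.25 × 0.115 = 0.0037375
  Urn V: 0.15 × 0.142 × 0.04 = 0.000852
  Urn III: 0.17 × 0.18 × 0.1825 = 0.0055845
  Urn IV: 0.04 × 0.02 × 0.036 = 0.0000288
  Urn VI: 0.51 × 0.008 × 0.02 = 0.0000816
Total = 0.0102844.
Largest term belongs to Urn III, so Urn III is most probable.

Urn III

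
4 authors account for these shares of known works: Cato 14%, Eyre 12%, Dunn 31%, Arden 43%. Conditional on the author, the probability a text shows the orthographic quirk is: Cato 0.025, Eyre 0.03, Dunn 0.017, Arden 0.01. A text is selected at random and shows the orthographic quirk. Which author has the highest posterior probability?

Unnormalized posteriors (prior × likelihood):
  Cato: 0.14 × 0.025 = 0.0035
  Eyre: 0.12 × 0.03 = 0.0036
  Dunn: 0.31 × 0.017 = 0.00527
  Arden: 0.43 × 0.01 = 0.0043
Sum = 0.01667.
Largest term belongs to Dunn, so Dunn is most probable.

Dunn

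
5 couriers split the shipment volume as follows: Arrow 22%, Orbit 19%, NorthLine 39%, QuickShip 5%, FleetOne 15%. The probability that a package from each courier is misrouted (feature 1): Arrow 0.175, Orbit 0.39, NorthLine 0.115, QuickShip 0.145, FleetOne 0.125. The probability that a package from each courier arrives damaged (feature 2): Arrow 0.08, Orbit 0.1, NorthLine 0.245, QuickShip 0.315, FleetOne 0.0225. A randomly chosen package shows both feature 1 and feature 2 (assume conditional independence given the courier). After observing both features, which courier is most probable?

Unnormalized posteriors (prior × likelihood):
  Arrow: 0.22 × 0.175 × 0.08 = 0.00308
  Orbit: 0.19 × 0.39 × 0.1 = 0.00741
  NorthLine: 0.39 × 0.115 × 0.245 = 0.01098825
  QuickShip: 0.05 × 0.145 × 0.315 = 0.00228375
  FleetOne: 0.15 × 0.125 × 0.0225 = 0.000421875
Normalizing constant = 0.024183875.
Largest term belongs to NorthLine, so NorthLine is most probable.

NorthLine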